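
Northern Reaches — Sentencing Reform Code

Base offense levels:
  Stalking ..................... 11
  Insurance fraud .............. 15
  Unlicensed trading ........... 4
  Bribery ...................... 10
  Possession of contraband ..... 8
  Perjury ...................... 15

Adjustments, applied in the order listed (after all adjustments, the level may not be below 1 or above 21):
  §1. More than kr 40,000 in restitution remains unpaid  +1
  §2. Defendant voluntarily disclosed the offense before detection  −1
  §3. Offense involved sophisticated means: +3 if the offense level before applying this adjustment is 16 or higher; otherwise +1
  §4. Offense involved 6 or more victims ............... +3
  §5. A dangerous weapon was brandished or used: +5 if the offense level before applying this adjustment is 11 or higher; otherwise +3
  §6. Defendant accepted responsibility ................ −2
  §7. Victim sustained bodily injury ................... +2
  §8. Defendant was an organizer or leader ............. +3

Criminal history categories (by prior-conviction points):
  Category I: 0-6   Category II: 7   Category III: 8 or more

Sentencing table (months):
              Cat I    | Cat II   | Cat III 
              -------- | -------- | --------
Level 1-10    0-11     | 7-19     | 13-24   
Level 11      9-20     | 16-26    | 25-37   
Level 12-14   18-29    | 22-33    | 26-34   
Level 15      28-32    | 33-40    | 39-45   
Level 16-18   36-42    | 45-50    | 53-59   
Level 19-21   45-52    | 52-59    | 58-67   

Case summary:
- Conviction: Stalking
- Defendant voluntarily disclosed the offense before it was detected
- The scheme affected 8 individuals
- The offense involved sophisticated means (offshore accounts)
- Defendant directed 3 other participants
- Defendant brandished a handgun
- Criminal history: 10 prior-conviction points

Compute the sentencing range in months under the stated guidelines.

Base offense level for stalking: 11.
§2 applies: 11 − 1 = 10.
§3 applies (level before this adjustment is 10 < 16, so +1): 10 + 1 = 11.
§4 applies: 11 + 3 = 14.
§5 applies (level before this adjustment is 14 ≥ 11, so +5): 14 + 5 = 19.
§8 applies: 19 + 3 = 22.
Level 22 exceeds the maximum of 21; capped at 21.
Final offense level: 21.
Criminal history: 10 prior points → Category III (8+).
Level 21 falls in the 19-21 band.
Grid: Level 19-21 × Category III = 58-67 months.

58-67 months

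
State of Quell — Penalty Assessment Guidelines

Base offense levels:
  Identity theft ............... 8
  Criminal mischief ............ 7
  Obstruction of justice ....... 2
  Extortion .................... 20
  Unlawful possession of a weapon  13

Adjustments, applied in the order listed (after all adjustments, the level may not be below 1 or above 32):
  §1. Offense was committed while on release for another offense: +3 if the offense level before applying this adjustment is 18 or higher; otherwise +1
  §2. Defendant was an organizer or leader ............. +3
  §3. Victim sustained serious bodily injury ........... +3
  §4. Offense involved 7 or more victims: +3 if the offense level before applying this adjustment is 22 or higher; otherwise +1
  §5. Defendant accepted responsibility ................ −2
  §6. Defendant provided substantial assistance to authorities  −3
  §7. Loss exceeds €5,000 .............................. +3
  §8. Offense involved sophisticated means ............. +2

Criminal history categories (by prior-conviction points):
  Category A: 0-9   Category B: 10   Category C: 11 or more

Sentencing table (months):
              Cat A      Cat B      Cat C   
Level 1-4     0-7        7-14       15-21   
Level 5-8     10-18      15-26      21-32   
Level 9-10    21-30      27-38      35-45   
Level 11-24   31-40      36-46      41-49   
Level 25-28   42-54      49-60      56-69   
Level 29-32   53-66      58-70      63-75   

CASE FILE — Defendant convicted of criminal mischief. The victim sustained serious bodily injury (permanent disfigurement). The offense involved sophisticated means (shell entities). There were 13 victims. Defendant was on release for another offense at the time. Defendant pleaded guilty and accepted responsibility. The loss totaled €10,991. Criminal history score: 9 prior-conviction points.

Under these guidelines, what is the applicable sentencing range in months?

Base offense level for criminal mischief: 7.
§1 applies (level before this adjustment is 7 < 18, so +1): 7 + 1 = 8.
§2 does not apply.
§3 applies: 8 + 3 = 11.
§4 applies (level before this adjustment is 11 < 22, so +1): 11 + 1 = 12.
§5 applies: 12 − 2 = 10.
§6 does not apply.
§7 applies: 10 + 3 = 13.
§8 applies: 13 + 2 = 15.
Final offense level: 15.
Criminal history: 9 prior points → Category A (0-9).
Level 15 falls in the 11-24 band.
Grid: Level 11-24 × Category A = 31-40 months.

31-40 months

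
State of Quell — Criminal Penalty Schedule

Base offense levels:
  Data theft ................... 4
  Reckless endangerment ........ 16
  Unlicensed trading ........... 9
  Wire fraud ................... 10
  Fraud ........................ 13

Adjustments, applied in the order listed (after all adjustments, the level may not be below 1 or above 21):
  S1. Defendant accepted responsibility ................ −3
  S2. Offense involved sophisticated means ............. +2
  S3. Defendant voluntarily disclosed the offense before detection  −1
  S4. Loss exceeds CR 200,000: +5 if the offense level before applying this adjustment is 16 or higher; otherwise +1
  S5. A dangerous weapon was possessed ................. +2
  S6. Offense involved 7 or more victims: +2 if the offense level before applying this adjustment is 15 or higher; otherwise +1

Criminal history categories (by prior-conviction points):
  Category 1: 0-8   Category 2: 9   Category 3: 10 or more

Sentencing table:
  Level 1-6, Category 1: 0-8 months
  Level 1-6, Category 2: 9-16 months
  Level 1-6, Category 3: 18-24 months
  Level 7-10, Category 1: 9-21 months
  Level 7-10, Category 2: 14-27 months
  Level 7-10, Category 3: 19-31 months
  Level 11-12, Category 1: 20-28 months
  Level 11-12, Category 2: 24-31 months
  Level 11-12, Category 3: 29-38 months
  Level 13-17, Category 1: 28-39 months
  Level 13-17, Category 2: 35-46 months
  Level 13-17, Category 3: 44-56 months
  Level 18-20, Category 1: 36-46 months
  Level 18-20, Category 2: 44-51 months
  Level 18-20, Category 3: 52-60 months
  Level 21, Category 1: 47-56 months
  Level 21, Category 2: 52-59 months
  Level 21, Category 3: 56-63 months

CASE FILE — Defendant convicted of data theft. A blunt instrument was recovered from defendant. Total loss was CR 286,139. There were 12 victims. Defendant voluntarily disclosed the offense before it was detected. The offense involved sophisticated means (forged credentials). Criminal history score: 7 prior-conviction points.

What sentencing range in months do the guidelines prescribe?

9-21 months

Base offense level for data theft: 4.
S2 applies: 4 + 2 = 6.
S3 applies: 6 − 1 = 5.
S4 applies (level before this adjustment is 5 < 16, so +1): 5 + 1 = 6.
S5 applies: 6 + 2 = 8.
S6 applies (level before this adjustment is 8 < 15, so +1): 8 + 1 = 9.
Final offense level: 9.
Criminal history: 7 prior points → Category 1 (0-8).
Level 9 falls in the 7-10 band.
Grid: Level 7-10 × Category 1 = 9-21 months.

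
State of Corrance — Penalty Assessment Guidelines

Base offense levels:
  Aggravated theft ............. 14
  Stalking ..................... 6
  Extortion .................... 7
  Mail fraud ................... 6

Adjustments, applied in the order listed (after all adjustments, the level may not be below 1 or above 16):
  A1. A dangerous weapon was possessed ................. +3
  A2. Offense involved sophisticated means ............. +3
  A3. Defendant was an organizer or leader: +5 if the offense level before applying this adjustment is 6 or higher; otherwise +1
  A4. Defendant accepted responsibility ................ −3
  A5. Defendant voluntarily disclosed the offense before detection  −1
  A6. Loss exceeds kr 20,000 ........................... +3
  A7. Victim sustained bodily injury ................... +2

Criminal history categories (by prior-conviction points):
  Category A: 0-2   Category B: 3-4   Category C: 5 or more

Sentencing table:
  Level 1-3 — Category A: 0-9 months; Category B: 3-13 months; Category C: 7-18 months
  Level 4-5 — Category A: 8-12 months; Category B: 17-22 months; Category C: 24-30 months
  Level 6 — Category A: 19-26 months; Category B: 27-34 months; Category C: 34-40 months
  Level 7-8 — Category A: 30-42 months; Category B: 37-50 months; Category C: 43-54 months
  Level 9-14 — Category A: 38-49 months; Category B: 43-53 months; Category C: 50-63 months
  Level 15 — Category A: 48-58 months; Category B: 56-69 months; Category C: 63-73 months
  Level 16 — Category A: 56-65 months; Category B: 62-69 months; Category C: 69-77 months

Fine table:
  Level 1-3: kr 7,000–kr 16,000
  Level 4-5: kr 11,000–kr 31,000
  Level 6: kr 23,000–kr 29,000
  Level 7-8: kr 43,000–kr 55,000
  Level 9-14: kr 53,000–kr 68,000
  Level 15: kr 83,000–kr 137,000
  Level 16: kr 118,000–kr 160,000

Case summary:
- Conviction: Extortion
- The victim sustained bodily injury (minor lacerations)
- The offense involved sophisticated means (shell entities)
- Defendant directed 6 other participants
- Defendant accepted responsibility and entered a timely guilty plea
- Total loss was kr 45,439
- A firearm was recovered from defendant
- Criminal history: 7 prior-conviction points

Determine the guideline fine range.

Base offense level for extortion: 7.
A1 applies: 7 + 3 = 10.
A2 applies: 10 + 3 = 13.
A3 applies (level before this adjustment is 13 ≥ 6, so +5): 13 + 5 = 18.
A4 applies: 18 − 3 = 15.
A6 applies: 15 + 3 = 18.
A7 applies: 18 + 2 = 20.
Level 20 exceeds the maximum of 16; capped at 16.
Final offense level: 16.
Level 16 falls in the 16 band.
Fine table: Level 16 → kr 118,000–kr 160,000.

kr 118,000–kr 160,000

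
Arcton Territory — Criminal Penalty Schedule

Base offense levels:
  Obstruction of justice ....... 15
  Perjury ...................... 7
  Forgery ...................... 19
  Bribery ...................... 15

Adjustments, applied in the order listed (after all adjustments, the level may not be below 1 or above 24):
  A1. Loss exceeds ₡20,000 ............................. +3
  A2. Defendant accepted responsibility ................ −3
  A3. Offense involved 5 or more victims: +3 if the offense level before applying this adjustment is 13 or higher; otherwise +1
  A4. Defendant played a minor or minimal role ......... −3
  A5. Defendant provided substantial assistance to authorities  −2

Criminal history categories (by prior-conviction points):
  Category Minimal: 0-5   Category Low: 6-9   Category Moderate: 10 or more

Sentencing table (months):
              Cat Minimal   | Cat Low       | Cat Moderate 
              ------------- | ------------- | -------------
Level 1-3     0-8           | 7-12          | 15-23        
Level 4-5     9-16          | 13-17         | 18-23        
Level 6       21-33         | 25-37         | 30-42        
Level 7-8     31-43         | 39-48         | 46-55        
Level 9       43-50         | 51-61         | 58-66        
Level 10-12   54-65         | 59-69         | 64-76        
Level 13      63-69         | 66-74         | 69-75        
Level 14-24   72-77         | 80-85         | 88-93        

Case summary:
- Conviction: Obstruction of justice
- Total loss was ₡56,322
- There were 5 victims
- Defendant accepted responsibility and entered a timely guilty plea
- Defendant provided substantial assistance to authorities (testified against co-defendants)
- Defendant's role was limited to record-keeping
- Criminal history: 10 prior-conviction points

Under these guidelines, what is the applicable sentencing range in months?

Base offense level for obstruction of justice: 15.
A1 applies: 15 + 3 = 18.
A2 applies: 18 − 3 = 15.
A3 applies (level before this adjustment is 15 ≥ 13, so +3): 15 + 3 = 18.
A4 applies: 18 − 3 = 15.
A5 applies: 15 − 2 = 13.
Final offense level: 13.
Criminal history: 10 prior points → Category Moderate (10+).
Level 13 falls in the 13 band.
Grid: Level 13 × Category Moderate = 69-75 months.

69-75 months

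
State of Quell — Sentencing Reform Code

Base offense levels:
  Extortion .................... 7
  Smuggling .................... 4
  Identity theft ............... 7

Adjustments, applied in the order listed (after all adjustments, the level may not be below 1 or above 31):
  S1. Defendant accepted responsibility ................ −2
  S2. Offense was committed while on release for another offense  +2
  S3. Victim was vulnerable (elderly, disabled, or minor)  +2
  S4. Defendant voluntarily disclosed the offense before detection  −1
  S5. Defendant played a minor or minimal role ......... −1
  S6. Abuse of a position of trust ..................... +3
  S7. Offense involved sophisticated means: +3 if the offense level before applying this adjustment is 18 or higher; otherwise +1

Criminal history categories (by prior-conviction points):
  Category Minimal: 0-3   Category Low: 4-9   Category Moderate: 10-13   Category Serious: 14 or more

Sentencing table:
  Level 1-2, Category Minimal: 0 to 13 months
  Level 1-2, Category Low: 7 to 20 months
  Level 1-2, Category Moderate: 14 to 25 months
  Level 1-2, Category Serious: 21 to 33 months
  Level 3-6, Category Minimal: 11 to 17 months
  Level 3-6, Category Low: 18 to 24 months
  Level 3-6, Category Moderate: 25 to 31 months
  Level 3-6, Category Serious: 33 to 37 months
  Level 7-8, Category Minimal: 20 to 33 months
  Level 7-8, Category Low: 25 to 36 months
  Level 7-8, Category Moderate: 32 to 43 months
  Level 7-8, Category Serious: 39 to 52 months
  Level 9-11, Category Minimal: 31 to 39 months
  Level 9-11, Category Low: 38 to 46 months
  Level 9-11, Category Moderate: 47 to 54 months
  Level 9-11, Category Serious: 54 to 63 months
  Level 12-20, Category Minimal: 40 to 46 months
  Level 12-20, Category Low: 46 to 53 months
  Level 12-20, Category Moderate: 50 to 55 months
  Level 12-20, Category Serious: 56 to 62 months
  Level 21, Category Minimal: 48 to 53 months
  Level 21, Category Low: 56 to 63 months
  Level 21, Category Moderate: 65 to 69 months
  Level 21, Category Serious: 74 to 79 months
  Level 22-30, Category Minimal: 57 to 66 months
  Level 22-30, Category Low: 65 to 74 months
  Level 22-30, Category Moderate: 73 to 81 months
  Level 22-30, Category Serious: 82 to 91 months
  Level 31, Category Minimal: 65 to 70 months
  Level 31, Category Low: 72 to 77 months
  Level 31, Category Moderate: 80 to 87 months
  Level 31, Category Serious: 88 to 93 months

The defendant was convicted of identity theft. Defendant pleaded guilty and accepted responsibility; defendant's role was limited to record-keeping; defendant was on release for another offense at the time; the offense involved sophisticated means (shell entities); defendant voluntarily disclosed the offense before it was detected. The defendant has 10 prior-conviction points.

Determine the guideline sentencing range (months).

25-31 months

Base offense level for identity theft: 7.
S1 applies: 7 − 2 = 5.
S2 applies: 5 + 2 = 7.
S3 does not apply.
S4 applies: 7 − 1 = 6.
S5 applies: 6 − 1 = 5.
S7 applies (level before this adjustment is 5 < 18, so +1): 5 + 1 = 6.
Final offense level: 6.
Criminal history: 10 prior points → Category Moderate (10-13).
Level 6 falls in the 3-6 band.
Grid: Level 3-6 × Category Moderate = 25-31 months.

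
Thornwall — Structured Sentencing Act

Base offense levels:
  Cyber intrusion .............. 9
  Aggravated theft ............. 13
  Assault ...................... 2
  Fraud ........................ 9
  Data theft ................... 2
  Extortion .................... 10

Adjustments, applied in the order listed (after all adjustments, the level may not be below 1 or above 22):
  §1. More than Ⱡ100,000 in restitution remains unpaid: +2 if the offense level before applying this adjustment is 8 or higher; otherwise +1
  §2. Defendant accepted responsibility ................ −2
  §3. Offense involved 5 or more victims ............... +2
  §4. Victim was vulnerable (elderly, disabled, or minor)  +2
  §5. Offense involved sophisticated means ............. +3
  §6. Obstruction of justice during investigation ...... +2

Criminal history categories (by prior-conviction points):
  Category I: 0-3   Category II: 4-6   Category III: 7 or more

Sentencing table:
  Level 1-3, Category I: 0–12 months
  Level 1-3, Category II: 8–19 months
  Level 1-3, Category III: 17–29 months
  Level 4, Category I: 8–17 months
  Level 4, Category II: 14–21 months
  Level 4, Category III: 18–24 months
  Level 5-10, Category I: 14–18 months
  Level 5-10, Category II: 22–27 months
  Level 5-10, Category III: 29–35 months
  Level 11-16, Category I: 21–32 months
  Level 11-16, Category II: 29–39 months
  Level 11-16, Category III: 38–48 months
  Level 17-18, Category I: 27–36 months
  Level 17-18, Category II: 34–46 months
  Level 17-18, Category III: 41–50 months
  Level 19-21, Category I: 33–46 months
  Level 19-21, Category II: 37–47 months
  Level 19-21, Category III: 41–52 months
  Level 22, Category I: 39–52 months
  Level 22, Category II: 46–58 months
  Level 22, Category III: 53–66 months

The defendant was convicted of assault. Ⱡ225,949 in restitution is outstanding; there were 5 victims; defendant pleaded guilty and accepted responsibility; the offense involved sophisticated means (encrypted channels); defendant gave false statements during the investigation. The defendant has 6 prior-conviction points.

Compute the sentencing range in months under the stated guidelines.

22-27 months

Base offense level for assault: 2.
§1 applies (level before this adjustment is 2 < 8, so +1): 2 + 1 = 3.
§2 applies: 3 − 2 = 1.
§3 applies: 1 + 2 = 3.
§5 applies: 3 + 3 = 6.
§6 applies: 6 + 2 = 8.
Final offense level: 8.
Criminal history: 6 prior points → Category II (4-6).
Level 8 falls in the 5-10 band.
Grid: Level 5-10 × Category II = 22-27 months.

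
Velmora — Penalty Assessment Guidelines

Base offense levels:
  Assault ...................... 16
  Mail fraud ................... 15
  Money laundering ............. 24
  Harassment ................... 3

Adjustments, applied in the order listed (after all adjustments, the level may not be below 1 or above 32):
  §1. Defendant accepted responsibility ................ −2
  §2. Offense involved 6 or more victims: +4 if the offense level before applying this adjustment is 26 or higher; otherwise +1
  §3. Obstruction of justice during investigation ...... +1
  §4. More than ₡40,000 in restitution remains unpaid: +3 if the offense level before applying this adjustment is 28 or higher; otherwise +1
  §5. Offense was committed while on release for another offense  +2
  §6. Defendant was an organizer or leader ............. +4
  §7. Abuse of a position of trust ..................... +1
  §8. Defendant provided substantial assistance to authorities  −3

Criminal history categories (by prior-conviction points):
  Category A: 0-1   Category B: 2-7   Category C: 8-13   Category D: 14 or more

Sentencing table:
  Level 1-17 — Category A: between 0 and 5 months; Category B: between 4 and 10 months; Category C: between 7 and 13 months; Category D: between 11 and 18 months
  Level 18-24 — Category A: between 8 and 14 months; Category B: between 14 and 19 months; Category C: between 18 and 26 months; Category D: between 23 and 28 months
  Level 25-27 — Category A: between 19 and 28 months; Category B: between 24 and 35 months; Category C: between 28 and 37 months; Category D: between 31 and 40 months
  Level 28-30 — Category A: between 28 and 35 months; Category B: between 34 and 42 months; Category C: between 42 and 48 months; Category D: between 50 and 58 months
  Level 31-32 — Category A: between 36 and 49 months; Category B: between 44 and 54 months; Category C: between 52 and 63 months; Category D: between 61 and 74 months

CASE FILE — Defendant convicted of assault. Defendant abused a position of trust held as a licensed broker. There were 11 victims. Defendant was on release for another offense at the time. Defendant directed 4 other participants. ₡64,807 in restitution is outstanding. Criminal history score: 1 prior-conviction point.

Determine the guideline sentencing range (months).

Base offense level for assault: 16.
§1 does not apply.
§2 applies (level before this adjustment is 16 < 26, so +1): 16 + 1 = 17.
§3 does not apply.
§4 applies (level before this adjustment is 17 < 28, so +1): 17 + 1 = 18.
§5 applies: 18 + 2 = 20.
§6 applies: 20 + 4 = 24.
§7 applies: 24 + 1 = 25.
Final offense level: 25.
Criminal history: 1 prior point → Category A (0-1).
Level 25 falls in the 25-27 band.
Grid: Level 25-27 × Category A = 19-28 months.

19-28 months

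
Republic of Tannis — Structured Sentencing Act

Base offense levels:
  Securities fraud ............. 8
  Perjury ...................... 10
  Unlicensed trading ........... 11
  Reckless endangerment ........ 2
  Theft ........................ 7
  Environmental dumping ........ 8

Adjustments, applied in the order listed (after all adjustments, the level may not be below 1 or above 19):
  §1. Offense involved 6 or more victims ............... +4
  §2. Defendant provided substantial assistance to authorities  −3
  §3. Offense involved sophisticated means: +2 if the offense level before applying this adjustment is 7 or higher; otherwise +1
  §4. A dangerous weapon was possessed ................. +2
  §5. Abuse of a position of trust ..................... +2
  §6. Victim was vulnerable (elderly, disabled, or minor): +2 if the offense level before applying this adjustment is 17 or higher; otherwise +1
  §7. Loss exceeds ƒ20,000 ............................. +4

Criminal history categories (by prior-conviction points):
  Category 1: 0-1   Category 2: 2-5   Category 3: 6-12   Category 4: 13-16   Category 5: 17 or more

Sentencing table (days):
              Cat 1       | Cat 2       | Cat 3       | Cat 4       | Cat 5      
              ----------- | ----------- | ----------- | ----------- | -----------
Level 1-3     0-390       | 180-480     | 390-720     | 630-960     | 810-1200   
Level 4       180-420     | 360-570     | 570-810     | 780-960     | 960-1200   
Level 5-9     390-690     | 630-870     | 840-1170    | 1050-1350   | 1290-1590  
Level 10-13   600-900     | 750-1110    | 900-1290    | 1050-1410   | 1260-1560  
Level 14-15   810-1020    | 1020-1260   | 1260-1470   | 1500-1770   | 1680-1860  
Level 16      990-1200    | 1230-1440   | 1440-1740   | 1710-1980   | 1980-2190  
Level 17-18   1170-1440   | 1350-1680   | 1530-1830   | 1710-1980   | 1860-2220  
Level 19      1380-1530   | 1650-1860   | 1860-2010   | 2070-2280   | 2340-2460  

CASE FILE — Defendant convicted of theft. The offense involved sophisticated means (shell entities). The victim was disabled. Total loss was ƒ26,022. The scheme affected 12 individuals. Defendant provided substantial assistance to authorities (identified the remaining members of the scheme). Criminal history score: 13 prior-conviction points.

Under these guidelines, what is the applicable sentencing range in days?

Base offense level for theft: 7.
§1 applies: 7 + 4 = 11.
§2 applies: 11 − 3 = 8.
§3 applies (level before this adjustment is 8 ≥ 7, so +2): 8 + 2 = 10.
§5 does not apply.
§6 applies (level before this adjustment is 10 < 17, so +1): 10 + 1 = 11.
§7 applies: 11 + 4 = 15.
Final offense level: 15.
Criminal history: 13 prior points → Category 4 (13-16).
Level 15 falls in the 14-15 band.
Grid: Level 14-15 × Category 4 = 1500-1770 days.

1500-1770 days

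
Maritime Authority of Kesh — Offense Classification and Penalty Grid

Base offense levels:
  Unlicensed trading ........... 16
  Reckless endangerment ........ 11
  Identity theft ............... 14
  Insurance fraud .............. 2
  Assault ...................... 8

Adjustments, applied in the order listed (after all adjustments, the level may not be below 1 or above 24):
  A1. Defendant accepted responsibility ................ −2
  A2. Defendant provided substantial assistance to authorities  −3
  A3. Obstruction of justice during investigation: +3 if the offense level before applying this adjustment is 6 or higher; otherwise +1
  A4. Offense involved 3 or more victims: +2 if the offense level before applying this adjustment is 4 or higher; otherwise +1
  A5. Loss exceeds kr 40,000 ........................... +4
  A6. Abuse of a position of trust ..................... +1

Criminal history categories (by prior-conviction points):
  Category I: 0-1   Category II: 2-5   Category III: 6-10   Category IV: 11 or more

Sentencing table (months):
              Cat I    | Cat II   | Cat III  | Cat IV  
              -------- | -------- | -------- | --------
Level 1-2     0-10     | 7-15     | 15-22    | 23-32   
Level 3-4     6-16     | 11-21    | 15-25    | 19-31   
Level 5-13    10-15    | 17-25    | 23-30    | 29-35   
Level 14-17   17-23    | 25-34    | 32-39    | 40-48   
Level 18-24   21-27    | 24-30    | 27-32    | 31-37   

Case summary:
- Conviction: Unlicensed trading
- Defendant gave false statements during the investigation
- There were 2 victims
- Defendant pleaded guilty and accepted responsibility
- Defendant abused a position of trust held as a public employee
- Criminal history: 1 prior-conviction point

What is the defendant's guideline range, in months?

Base offense level for unlicensed trading: 16.
A1 applies: 16 − 2 = 14.
A2 does not apply.
A3 applies (level before this adjustment is 14 ≥ 6, so +3): 14 + 3 = 17.
A6 applies: 17 + 1 = 18.
Final offense level: 18.
Criminal history: 1 prior point → Category I (0-1).
Level 18 falls in the 18-24 band.
Grid: Level 18-24 × Category I = 21-27 months.

21-27 months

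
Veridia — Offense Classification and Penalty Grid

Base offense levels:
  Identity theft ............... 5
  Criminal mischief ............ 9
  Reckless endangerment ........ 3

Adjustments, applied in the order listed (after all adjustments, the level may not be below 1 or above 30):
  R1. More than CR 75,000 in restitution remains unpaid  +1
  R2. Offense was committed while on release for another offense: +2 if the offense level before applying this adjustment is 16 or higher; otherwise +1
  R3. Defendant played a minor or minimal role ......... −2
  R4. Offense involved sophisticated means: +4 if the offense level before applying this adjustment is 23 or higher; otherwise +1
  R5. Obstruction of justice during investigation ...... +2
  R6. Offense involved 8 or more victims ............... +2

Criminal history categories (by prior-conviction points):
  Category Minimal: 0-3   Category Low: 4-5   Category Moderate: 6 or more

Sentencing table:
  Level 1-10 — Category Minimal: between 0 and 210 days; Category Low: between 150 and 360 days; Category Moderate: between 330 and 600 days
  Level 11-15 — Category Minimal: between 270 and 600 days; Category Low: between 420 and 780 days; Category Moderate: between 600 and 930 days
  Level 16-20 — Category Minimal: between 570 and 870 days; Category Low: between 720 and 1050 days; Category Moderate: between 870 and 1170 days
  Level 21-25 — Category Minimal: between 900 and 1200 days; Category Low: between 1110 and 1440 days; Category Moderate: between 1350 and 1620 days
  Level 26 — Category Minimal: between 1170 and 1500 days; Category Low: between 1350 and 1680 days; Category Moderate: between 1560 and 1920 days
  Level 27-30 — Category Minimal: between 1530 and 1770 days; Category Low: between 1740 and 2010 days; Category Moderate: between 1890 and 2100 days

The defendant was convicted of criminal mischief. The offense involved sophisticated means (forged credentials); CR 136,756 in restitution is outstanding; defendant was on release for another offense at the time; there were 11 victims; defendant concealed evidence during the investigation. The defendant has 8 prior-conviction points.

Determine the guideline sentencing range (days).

870-1170 days

Base offense level for criminal mischief: 9.
R1 applies: 9 + 1 = 10.
R2 applies (level before this adjustment is 10 < 16, so +1): 10 + 1 = 11.
R4 applies (level before this adjustment is 11 < 23, so +1): 11 + 1 = 12.
R5 applies: 12 + 2 = 14.
R6 applies: 14 + 2 = 16.
Final offense level: 16.
Criminal history: 8 prior points → Category Moderate (6+).
Level 16 falls in the 16-20 band.
Grid: Level 16-20 × Category Moderate = 870-1170 days.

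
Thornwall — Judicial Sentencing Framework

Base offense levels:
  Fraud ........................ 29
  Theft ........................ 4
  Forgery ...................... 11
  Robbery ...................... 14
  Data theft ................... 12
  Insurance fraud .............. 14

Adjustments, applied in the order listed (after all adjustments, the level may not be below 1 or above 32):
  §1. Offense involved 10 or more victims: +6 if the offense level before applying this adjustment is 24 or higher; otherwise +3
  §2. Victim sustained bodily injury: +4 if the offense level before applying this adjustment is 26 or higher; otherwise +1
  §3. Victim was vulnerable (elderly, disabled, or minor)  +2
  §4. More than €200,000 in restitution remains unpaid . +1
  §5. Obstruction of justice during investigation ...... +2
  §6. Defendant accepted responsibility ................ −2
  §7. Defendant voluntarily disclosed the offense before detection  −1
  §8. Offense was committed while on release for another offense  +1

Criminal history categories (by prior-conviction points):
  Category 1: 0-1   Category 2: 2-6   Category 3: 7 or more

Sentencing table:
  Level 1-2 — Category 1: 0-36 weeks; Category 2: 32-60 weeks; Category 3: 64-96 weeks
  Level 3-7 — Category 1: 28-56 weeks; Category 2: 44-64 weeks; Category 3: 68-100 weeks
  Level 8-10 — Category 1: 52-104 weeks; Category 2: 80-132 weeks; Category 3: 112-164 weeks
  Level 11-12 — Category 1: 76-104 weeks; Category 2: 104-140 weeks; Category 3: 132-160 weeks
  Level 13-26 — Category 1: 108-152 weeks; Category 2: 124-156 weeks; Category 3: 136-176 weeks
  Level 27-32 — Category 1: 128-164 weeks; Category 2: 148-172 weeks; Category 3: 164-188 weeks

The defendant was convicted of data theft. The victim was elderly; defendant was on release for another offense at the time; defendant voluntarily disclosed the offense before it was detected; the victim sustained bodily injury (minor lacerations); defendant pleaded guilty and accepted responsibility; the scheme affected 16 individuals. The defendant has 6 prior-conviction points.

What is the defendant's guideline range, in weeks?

Base offense level for data theft: 12.
§1 applies (level before this adjustment is 12 < 24, so +3): 12 + 3 = 15.
§2 applies (level before this adjustment is 15 < 26, so +1): 15 + 1 = 16.
§3 applies: 16 + 2 = 18.
§6 applies: 18 − 2 = 16.
§7 applies: 16 − 1 = 15.
§8 applies: 15 + 1 = 16.
Final offense level: 16.
Criminal history: 6 prior points → Category 2 (2-6).
Level 16 falls in the 13-26 band.
Grid: Level 13-26 × Category 2 = 124-156 weeks.

124-156 weeks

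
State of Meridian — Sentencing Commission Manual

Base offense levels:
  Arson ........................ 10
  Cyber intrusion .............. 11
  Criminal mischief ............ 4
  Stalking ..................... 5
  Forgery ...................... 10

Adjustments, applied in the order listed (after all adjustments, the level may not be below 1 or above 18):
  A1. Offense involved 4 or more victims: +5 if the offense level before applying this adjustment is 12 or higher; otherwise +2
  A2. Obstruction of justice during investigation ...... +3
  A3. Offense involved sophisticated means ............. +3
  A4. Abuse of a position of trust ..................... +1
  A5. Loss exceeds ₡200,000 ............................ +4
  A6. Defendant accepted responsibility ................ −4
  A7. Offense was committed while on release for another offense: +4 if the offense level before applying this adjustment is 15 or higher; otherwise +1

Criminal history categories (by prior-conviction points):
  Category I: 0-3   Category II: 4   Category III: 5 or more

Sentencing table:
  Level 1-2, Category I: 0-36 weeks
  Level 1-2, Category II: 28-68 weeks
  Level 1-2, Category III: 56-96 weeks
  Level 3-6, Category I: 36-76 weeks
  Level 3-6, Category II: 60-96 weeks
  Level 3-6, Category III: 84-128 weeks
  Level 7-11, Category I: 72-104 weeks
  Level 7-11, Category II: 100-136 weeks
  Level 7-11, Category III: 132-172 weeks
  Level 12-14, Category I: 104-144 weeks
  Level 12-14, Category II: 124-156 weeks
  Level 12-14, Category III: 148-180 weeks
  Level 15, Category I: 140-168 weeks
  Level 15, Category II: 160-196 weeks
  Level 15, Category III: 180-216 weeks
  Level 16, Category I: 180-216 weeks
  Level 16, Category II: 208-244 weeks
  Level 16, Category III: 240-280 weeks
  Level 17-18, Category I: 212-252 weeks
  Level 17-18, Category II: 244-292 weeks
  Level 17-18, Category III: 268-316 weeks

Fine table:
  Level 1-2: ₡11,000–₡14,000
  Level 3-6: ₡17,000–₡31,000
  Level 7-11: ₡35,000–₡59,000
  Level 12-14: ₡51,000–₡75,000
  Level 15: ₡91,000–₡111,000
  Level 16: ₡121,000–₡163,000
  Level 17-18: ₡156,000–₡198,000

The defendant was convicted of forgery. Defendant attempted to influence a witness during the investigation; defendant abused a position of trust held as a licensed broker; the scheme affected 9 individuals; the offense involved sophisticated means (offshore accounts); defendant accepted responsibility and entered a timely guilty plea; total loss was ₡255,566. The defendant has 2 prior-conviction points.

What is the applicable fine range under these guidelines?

Base offense level for forgery: 10.
A1 applies (level before this adjustment is 10 < 12, so +2): 10 + 2 = 12.
A2 applies: 12 + 3 = 15.
A3 applies: 15 + 3 = 18.
A4 applies: 18 + 1 = 19.
A5 applies: 19 + 4 = 23.
A6 applies: 23 − 4 = 19.
Level 19 exceeds the maximum of 18; capped at 18.
Final offense level: 18.
Level 18 falls in the 17-18 band.
Fine table: Level 17-18 → ₡156,000–₡198,000.

₡156,000–₡198,000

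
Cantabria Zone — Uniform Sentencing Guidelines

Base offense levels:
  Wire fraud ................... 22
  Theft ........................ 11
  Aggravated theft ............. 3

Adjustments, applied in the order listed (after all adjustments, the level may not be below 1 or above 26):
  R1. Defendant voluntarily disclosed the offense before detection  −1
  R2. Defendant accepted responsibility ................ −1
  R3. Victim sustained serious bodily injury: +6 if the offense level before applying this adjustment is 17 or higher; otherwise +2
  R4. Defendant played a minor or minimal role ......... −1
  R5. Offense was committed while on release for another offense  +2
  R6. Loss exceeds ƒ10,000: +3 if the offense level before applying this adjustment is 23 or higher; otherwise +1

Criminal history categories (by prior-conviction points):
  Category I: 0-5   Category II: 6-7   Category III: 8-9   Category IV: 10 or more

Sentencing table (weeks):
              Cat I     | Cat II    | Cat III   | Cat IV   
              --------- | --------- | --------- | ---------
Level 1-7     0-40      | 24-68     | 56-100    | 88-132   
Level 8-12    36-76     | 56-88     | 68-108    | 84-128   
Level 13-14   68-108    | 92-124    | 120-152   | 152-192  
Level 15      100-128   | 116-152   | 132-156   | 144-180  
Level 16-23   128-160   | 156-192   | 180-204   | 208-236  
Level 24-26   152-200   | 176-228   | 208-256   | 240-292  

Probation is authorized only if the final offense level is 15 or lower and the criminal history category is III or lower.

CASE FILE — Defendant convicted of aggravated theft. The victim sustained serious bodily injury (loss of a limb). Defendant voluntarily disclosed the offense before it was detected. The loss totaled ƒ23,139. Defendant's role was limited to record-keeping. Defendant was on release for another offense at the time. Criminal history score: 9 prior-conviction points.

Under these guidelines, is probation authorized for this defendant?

Base offense level for aggravated theft: 3.
R1 applies: 3 − 1 = 2.
R2 does not apply.
R3 applies (level before this adjustment is 2 < 17, so +2): 2 + 2 = 4.
R4 applies: 4 − 1 = 3.
R5 applies: 3 + 2 = 5.
R6 applies (level before this adjustment is 5 < 23, so +1): 5 + 1 = 6.
Final offense level: 6.
Criminal history: 9 prior points → Category III (8-9).
Level 6 falls in the 1-7 band.
Grid: Level 1-7 × Category III = 56-100 weeks.
Probation check: level 6 ≤ 15 and category III ≤ III → eligible.

Yes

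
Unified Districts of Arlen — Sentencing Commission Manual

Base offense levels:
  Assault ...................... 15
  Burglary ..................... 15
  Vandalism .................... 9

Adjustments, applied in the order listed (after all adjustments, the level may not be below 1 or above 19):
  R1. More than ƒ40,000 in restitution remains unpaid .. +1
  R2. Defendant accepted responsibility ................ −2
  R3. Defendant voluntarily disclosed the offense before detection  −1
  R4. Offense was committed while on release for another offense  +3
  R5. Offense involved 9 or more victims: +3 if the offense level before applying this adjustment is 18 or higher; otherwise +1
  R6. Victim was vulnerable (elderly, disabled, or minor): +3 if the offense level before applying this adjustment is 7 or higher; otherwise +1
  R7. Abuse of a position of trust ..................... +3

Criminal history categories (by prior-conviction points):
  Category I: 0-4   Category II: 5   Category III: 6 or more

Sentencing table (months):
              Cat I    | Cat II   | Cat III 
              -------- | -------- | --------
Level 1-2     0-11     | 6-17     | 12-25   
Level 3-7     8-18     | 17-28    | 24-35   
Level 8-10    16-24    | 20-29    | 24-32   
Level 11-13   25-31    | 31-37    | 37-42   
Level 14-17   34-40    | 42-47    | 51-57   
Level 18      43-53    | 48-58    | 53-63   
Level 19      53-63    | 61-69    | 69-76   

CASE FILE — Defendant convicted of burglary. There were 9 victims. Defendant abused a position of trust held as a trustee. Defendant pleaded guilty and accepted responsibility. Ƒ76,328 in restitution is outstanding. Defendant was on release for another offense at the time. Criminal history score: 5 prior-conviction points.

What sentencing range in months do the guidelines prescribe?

Base offense level for burglary: 15.
R1 applies: 15 + 1 = 16.
R2 applies: 16 − 2 = 14.
R3 does not apply.
R4 applies: 14 + 3 = 17.
R5 applies (level before this adjustment is 17 < 18, so +1): 17 + 1 = 18.
R7 applies: 18 + 3 = 21.
Level 21 exceeds the maximum of 19; capped at 19.
Final offense level: 19.
Criminal history: 5 prior points → Category II (5).
Level 19 falls in the 19 band.
Grid: Level 19 × Category II = 61-69 months.

61-69 months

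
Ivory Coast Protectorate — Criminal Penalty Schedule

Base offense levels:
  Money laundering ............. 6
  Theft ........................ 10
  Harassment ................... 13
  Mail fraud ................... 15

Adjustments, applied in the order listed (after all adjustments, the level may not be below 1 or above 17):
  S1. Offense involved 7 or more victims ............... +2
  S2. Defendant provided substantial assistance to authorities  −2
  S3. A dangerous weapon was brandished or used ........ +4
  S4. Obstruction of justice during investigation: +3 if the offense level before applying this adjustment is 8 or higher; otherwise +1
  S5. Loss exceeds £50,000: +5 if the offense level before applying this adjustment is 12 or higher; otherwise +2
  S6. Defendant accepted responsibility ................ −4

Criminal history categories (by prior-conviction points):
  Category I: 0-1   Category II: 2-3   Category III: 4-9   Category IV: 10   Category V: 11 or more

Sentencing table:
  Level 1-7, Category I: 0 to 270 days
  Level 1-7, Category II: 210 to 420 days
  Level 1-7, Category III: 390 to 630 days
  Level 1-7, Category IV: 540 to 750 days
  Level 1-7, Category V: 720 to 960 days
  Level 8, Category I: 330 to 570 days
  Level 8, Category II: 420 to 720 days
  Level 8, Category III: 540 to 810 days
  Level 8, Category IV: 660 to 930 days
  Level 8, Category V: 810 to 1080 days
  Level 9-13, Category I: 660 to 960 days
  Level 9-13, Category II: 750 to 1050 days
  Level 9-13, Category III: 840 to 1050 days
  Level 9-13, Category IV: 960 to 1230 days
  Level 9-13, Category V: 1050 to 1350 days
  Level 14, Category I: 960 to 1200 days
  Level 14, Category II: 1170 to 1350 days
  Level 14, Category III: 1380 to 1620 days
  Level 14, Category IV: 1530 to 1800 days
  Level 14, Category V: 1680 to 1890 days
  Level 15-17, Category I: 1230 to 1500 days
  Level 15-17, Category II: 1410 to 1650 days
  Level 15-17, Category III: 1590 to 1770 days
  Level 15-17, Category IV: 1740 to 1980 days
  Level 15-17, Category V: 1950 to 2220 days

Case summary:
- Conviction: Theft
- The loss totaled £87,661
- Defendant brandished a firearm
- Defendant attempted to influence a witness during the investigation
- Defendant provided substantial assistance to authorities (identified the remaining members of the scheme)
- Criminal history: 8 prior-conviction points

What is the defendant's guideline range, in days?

1590-1770 days

Base offense level for theft: 10.
S2 applies: 10 − 2 = 8.
S3 applies: 8 + 4 = 12.
S4 applies (level before this adjustment is 12 ≥ 8, so +3): 12 + 3 = 15.
S5 applies (level before this adjustment is 15 ≥ 12, so +5): 15 + 5 = 20.
Level 20 exceeds the maximum of 17; capped at 17.
Final offense level: 17.
Criminal history: 8 prior points → Category III (4-9).
Level 17 falls in the 15-17 band.
Grid: Level 15-17 × Category III = 1590-1770 days.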